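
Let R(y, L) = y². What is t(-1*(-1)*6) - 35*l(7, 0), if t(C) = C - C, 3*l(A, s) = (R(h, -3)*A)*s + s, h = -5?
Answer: 0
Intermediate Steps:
l(A, s) = s/3 + 25*A*s/3 (l(A, s) = (((-5)²*A)*s + s)/3 = ((25*A)*s + s)/3 = (25*A*s + s)/3 = (s + 25*A*s)/3 = s/3 + 25*A*s/3)
t(C) = 0
t(-1*(-1)*6) - 35*l(7, 0) = 0 - 35*0*(1 + 25*7)/3 = 0 - 35*0*(1 + 175)/3 = 0 - 35*0*176/3 = 0 - 35*0 = 0 + 0 = 0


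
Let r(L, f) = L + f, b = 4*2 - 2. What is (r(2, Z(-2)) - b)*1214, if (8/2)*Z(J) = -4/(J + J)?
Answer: -9105/2 ≈ -4552.5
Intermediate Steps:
Z(J) = -1/(2*J) (Z(J) = (-4/(J + J))/4 = (-4*1/(2*J))/4 = (-2/J)/4 = -1/(2*J))
b = 6 (b = 8 - 2 = 6)
(r(2, Z(-2)) - b)*1214 = ((2 - 1/2/(-2)) - 1*6)*1214 = ((2 - 1/2*(-1/2)) - 6)*1214 = ((2 + 1/4) - 6)*1214 = (9/4 - 6)*1214 = -15/4*1214 = -9105/2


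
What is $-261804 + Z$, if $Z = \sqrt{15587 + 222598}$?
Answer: $-261804 + 3 \sqrt{26465} \approx -2.6132 \cdot 10^{5}$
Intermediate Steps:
$Z = 3 \sqrt{26465}$ ($Z = \sqrt{238185} = 3 \sqrt{26465} \approx 488.04$)
$-261804 + Z = -261804 + 3 \sqrt{26465}$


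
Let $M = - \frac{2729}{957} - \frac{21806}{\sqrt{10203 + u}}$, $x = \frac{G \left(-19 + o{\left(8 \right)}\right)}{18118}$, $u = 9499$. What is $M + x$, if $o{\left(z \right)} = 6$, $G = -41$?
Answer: $- \frac{48933941}{17338926} - \frac{10903 \sqrt{19702}}{9851} \approx -158.18$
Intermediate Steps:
$x = \frac{533}{18118}$ ($x = \frac{\left(-41\right) \left(-19 + 6\right)}{18118} = \left(-41\right) \left(-13\right) \frac{1}{18118} = 533 \cdot \frac{1}{18118} = \frac{533}{18118} \approx 0.029418$)
$M = - \frac{2729}{957} - \frac{10903 \sqrt{19702}}{9851}$ ($M = - \frac{2729}{957} - \frac{21806}{\sqrt{10203 + 9499}} = \left(-2729\right) \frac{1}{957} - \frac{21806}{\sqrt{19702}} = - \frac{2729}{957} - 21806 \frac{\sqrt{19702}}{19702} = - \frac{2729}{957} - \frac{10903 \sqrt{19702}}{9851} \approx -158.21$)
$M + x = \left(- \frac{2729}{957} - \frac{10903 \sqrt{19702}}{9851}\right) + \frac{533}{18118} = - \frac{48933941}{17338926} - \frac{10903 \sqrt{19702}}{9851}$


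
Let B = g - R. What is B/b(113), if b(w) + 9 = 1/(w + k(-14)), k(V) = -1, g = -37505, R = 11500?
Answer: 5488560/1007 ≈ 5450.4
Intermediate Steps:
B = -49005 (B = -37505 - 1*11500 = -37505 - 11500 = -49005)
b(w) = -9 + 1/(-1 + w) (b(w) = -9 + 1/(w - 1) = -9 + 1/(-1 + w))
B/b(113) = -49005*(-1 + 113)/(10 - 9*113) = -49005*112/(10 - 1017) = -49005/((1/112)*(-1007)) = -49005/(-1007/112) = -49005*(-112/1007) = 5488560/1007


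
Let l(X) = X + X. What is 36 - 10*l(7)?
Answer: -104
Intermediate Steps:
l(X) = 2*X
36 - 10*l(7) = 36 - 20*7 = 36 - 10*14 = 36 - 140 = -104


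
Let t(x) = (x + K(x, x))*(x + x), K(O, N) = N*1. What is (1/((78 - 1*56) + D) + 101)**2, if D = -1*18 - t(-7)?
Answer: 376010881/36864 ≈ 10200.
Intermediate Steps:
K(O, N) = N
t(x) = 4*x**2 (t(x) = (x + x)*(x + x) = (2*x)*(2*x) = 4*x**2)
D = -214 (D = -1*18 - 4*(-7)**2 = -18 - 4*49 = -18 - 1*196 = -18 - 196 = -214)
(1/((78 - 1*56) + D) + 101)**2 = (1/((78 - 1*56) - 214) + 101)**2 = (1/((78 - 56) - 214) + 101)**2 = (1/(22 - 214) + 101)**2 = (1/(-192) + 101)**2 = (-1/192 + 101)**2 = (19391/192)**2 = 376010881/36864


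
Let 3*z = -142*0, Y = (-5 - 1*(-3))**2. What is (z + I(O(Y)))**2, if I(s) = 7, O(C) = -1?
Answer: 49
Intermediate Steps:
Y = 4 (Y = (-5 + 3)**2 = (-2)**2 = 4)
z = 0 (z = (-142*0)/3 = (1/3)*0 = 0)
(z + I(O(Y)))**2 = (0 + 7)**2 = 7**2 = 49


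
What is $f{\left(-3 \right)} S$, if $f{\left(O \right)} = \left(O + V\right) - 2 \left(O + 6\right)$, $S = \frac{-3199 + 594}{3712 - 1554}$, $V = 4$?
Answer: $\frac{13025}{2158} \approx 6.0357$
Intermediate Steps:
$S = - \frac{2605}{2158} \approx -1.2071$
$f{\left(O \right)} = -8 - O$ ($f{\left(O \right)} = \left(O + 4\right) - 2 \left(O + 6\right) = \left(4 + O\right) - 2 \left(6 + O\right) = \left(4 + O\right) - \left(12 + 2 O\right) = -8 - O$)
$f{\left(-3 \right)} S = \left(-8 - -3\right) \left(- \frac{2605}{2158}\right) = \left(-8 + 3\right) \left(- \frac{2605}{2158}\right) = \left(-5\right) \left(- \frac{2605}{2158}\right) = \frac{13025}{2158}$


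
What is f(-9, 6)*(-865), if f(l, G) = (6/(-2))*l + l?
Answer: -15570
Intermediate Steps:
f(l, G) = -2*l (f(l, G) = (6*(-½))*l + l = -3*l + l = -2*l)
f(-9, 6)*(-865) = -2*(-9)*(-865) = 18*(-865) = -15570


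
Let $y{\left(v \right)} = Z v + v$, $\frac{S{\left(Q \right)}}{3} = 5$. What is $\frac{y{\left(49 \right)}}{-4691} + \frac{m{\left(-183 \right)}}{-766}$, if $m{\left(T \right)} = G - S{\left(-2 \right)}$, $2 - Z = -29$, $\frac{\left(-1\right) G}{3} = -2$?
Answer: $- \frac{1158869}{3593306} \approx -0.32251$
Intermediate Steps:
$G = 6$ ($G = \left(-3\right) \left(-2\right) = 6$)
$S{\left(Q \right)} = 15$ ($S{\left(Q \right)} = 3 \cdot 5 = 15$)
$Z = 31$ ($Z = 2 - -29 = 2 + 29 = 31$)
$y{\left(v \right)} = 32 v$ ($y{\left(v \right)} = 31 v + v = 32 v$)
$m{\left(T \right)} = -9$ ($m{\left(T \right)} = 6 - 15 = -9$)
$\frac{y{\left(49 \right)}}{-4691} + \frac{m{\left(-183 \right)}}{-766} = \frac{32 \cdot 49}{-4691} - \frac{9}{-766} = 1568 \left(- \frac{1}{4691}\right) - - \frac{9}{766} = - \frac{1568}{4691} + \frac{9}{766} = - \frac{1158869}{3593306}$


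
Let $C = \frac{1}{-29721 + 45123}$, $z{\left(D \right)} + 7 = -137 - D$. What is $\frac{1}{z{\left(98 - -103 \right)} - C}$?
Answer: $- \frac{15402}{5313691} \approx -0.0028986$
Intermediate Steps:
$z{\left(D \right)} = -144 - D$ ($z{\left(D \right)} = -7 - \left(137 + D\right) = -144 - D$)
$C = \frac{1}{15402} \approx 6.4927 \cdot 10^{-5}$
$\frac{1}{z{\left(98 - -103 \right)} - C} = \frac{1}{\left(-144 - \left(98 - -103\right)\right) - \frac{1}{15402}} = \frac{1}{\left(-144 - \left(98 + 103\right)\right) - \frac{1}{15402}} = \frac{1}{\left(-144 - 201\right) - \frac{1}{15402}} = \frac{1}{-345 - \frac{1}{15402}} = \frac{1}{- \frac{5313691}{15402}} = - \frac{15402}{5313691}$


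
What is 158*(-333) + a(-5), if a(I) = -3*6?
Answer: -52632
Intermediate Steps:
a(I) = -18
158*(-333) + a(-5) = 158*(-333) - 18 = -52614 - 18 = -52632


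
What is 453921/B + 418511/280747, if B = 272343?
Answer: 80471833420/25486493407 ≈ 3.1574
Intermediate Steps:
453921/B + 418511/280747 = 453921/272343 + 418511/280747 = 453921*(1/272343) + 418511*(1/280747) = 151307/90781 + 418511/280747 = 80471833420/25486493407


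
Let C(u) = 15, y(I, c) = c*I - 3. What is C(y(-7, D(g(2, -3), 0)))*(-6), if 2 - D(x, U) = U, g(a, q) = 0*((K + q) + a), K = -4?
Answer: -90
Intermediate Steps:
g(a, q) = 0 (g(a, q) = 0*((-4 + q) + a) = 0*(-4 + a + q) = 0)
D(x, U) = 2 - U
y(I, c) = -3 + I*c (y(I, c) = I*c - 3 = -3 + I*c)
C(y(-7, D(g(2, -3), 0)))*(-6) = 15*(-6) = -90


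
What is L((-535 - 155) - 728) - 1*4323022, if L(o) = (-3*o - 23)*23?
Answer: -4225709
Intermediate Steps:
L(o) = -529 - 69*o (L(o) = (-23 - 3*o)*23 = -529 - 69*o)
L((-535 - 155) - 728) - 1*4323022 = (-529 - 69*((-535 - 155) - 728)) - 1*4323022 = (-529 - 69*(-690 - 728)) - 4323022 = (-529 - 69*(-1418)) - 4323022 = (-529 + 97842) - 4323022 = 97313 - 4323022 = -4225709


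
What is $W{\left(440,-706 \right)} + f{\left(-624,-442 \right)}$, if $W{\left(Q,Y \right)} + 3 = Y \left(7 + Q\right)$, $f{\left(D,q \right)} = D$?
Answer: $-316209$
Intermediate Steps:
$W{\left(Q,Y \right)} = -3 + Y \left(7 + Q\right)$
$W{\left(440,-706 \right)} + f{\left(-624,-442 \right)} = \left(-3 + 7 \left(-706\right) + 440 \left(-706\right)\right) - 624 = \left(-3 - 4942 - 310640\right) - 624 = -315585 - 624 = -316209$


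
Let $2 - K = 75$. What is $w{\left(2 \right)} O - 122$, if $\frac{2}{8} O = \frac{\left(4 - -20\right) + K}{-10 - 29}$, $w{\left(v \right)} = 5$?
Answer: $- \frac{3778}{39} \approx -96.872$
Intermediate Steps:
$K = -73$ ($K = 2 - 75 = -73$)
$O = \frac{196}{39}$ ($O = 4 \frac{\left(4 - -20\right) - 73}{-10 - 29} = 4 \frac{\left(4 + 20\right) - 73}{-10 - 29} = 4 \frac{24 - 73}{-10 - 29} = 4 \left(- \frac{49}{-39}\right) = 4 \left(\left(-49\right) \left(- \frac{1}{39}\right)\right) = 4 \cdot \frac{49}{39} = \frac{196}{39} \approx 5.0256$)
$w{\left(2 \right)} O - 122 = 5 \cdot \frac{196}{39} - 122 = \frac{980}{39} - 122 = - \frac{3778}{39}$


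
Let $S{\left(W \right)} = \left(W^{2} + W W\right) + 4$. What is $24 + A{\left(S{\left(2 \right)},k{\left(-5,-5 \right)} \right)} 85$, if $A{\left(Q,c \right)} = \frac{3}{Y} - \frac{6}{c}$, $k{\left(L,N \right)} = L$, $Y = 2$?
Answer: $\frac{507}{2} \approx 253.5$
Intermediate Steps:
$S{\left(W \right)} = 4 + 2 W^{2}$ ($S{\left(W \right)} = \left(W^{2} + W^{2}\right) + 4 = 2 W^{2} + 4 = 4 + 2 W^{2}$)
$A{\left(Q,c \right)} = \frac{3}{2} - \frac{6}{c}$
$24 + A{\left(S{\left(2 \right)},k{\left(-5,-5 \right)} \right)} 85 = 24 + \left(\frac{3}{2} - \frac{6}{-5}\right) 85 = 24 + \left(\frac{3}{2} - - \frac{6}{5}\right) 85 = 24 + \left(\frac{3}{2} + \frac{6}{5}\right) 85 = 24 + \frac{27}{10} \cdot 85 = 24 + \frac{459}{2} = \frac{507}{2}$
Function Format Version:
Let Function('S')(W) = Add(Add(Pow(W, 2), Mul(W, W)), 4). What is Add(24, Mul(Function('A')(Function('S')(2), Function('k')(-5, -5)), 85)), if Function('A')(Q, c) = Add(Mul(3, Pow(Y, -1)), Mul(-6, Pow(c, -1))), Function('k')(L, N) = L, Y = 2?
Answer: Rational(507, 2) ≈ 253.50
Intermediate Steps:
Function('S')(W) = Add(4, Mul(2, Pow(W, 2))) (Function('S')(W) = Add(Add(Pow(W, 2), Pow(W, 2)), 4) = Add(Mul(2, Pow(W, 2)), 4) = Add(4, Mul(2, Pow(W, 2))))
Function('A')(Q, c) = Add(Rational(3, 2), Mul(-6, Pow(c, -1))) (Function('A')(Q, c) = Add(Mul(3, Pow(2, -1)), Mul(-6, Pow(c, -1))) = Add(Mul(3, Rational(1, 2)), Mul(-6, Pow(c, -1))) = Add(Rational(3, 2), Mul(-6, Pow(c, -1))))
Add(24, Mul(Function('A')(Function('S')(2), Function('k')(-5, -5)), 85)) = Add(24, Mul(Add(Rational(3, 2), Mul(-6, Pow(-5, -1))), 85)) = Add(24, Mul(Add(Rational(3, 2), Mul(-6, Rational(-1, 5))), 85)) = Add(24, Mul(Add(Rational(3, 2), Rational(6, 5)), 85)) = Add(24, Mul(Rational(27, 10), 85)) = Add(24, Rational(459, 2)) = Rational(507, 2)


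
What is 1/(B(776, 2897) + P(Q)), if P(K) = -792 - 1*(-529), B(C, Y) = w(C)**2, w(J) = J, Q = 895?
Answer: 1/601913 ≈ 1.6614e-6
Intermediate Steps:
B(C, Y) = C**2
P(K) = -263 (P(K) = -792 + 529 = -263)
1/(B(776, 2897) + P(Q)) = 1/(776**2 - 263) = 1/(602176 - 263) = 1/601913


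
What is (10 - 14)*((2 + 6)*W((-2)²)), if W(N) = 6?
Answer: -192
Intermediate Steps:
(10 - 14)*((2 + 6)*W((-2)²)) = (10 - 14)*((2 + 6)*6) = -32*6 = -4*48 = -192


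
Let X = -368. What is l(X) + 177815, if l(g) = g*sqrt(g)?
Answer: 177815 - 1472*I*sqrt(23) ≈ 1.7782e+5 - 7059.5*I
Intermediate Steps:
l(g) = g**(3/2)
l(X) + 177815 = (-368)**(3/2) + 177815 = -1472*I*sqrt(23) + 177815 = 177815 - 1472*I*sqrt(23)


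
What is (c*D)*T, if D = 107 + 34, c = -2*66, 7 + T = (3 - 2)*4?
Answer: 55836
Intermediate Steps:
T = -3 (T = -7 + (3 - 2)*4 = -7 + 1*4 = -7 + 4 = -3)
c = -132
D = 141
(c*D)*T = -132*141*(-3) = -18612*(-3) = 55836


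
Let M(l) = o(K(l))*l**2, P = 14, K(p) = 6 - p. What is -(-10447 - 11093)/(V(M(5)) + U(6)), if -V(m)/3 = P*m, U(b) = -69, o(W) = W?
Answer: -7180/373 ≈ -19.249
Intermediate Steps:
M(l) = l**2*(6 - l) (M(l) = (6 - l)*l**2 = l**2*(6 - l))
V(m) = -42*m
-(-10447 - 11093)/(V(M(5)) + U(6)) = -(-10447 - 11093)/(-42*5**2*(6 - 1*5) - 69) = -(-21540)/(-1050*(6 - 5) - 69) = -(-21540)/(-1050 - 69) = -(-21540)/(-1119) = -(-21540)*(-1)/1119 = -1*7180/373 = -7180/373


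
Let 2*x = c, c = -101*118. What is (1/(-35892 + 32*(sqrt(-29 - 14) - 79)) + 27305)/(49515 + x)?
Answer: 10076503614335/16073693164048 - I*sqrt(43)/2009211645506 ≈ 0.62689 - 3.2637e-12*I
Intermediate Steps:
c = -11918
x = -5959 (x = (1/2)*(-11918) = -5959)
(1/(-35892 + 32*(sqrt(-29 - 14) - 79)) + 27305)/(49515 + x) = (1/(-35892 + 32*(sqrt(-29 - 14) - 79)) + 27305)/(49515 - 5959) = (1/(-35892 + 32*(sqrt(-43) - 79)) + 27305)/43556 = (1/(-35892 + 32*(I*sqrt(43) - 79)) + 27305)*(1/43556) = (1/(-35892 + 32*(-79 + I*sqrt(43))) + 27305)*(1/43556) = (1/(-35892 + (-2528 + 32*I*sqrt(43))) + 27305)*(1/43556) = (1/(-38420 + 32*I*sqrt(43)) + 27305)*(1/43556) = (27305 + 1/(-38420 + 32*I*sqrt(43)))*(1/43556) = 27305/43556 + 1/(43556*(-38420 + 32*I*sqrt(43)))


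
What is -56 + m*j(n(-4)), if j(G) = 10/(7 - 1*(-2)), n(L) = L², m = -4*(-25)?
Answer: 496/9 ≈ 55.111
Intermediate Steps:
m = 100
j(G) = 10/9 (j(G) = 10/(7 + 2) = 10/9)
-56 + m*j(n(-4)) = -56 + 100*(10/9) = -56 + 1000/9 = 496/9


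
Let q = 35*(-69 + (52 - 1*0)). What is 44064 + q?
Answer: 43469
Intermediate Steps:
q = -595 (q = 35*(-69 + (52 + 0)) = 35*(-69 + 52) = 35*(-17) = -595)
44064 + q = 44064 - 595 = 43469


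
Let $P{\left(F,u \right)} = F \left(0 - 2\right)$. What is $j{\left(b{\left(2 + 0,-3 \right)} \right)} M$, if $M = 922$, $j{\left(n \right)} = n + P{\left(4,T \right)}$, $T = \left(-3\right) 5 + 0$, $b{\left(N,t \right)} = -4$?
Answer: $-11064$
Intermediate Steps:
$T = -15$ ($T = -15 + 0 = -15$)
$P{\left(F,u \right)} = - 2 F$ ($P{\left(F,u \right)} = F \left(0 - 2\right) = F \left(-2\right) = - 2 F$)
$j{\left(n \right)} = -8 + n$ ($j{\left(n \right)} = n - 8 = -8 + n$)
$j{\left(b{\left(2 + 0,-3 \right)} \right)} M = \left(-8 - 4\right) 922 = \left(-12\right) 922 = -11064$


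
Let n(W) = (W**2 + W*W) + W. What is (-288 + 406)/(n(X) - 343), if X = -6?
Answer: -118/277 ≈ -0.42599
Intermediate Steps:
n(W) = W + 2*W**2 (n(W) = (W**2 + W**2) + W = 2*W**2 + W = W + 2*W**2)
(-288 + 406)/(n(X) - 343) = (-288 + 406)/(-6*(1 + 2*(-6)) - 343) = 118/(-6*(1 - 12) - 343) = 118/(-6*(-11) - 343) = 118/(66 - 343) = 118/(-277) = 118*(-1/277) = -118/277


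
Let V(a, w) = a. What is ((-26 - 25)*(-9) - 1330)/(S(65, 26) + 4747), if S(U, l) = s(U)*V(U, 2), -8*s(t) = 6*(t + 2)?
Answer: -3484/5923 ≈ -0.58822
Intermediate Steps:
s(t) = -3/2 - 3*t/4 (s(t) = -3*(t + 2)/4 = -3*(2 + t)/4 = -(12 + 6*t)/8 = -3/2 - 3*t/4)
S(U, l) = U*(-3/2 - 3*U/4) (S(U, l) = (-3/2 - 3*U/4)*U = U*(-3/2 - 3*U/4))
((-26 - 25)*(-9) - 1330)/(S(65, 26) + 4747) = ((-26 - 25)*(-9) - 1330)/(-¾*65*(2 + 65) + 4747) = (-51*(-9) - 1330)/(-¾*65*67 + 4747) = (459 - 1330)/(-13065/4 + 4747) = -871/5923/4 = -871*4/5923 = -3484/5923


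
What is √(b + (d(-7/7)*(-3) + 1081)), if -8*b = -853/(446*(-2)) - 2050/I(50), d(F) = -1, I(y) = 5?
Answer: √3612729786/1784 ≈ 33.692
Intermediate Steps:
b = 364867/7136 (b = -(-853/(446*(-2)) - 2050/5)/8 = -(-853/(-892) - 2050*⅕)/8 = -(-853*(-1/892) - 410)/8 = -(853/892 - 410)/8 = -⅛*(-364867/892) = 364867/7136 ≈ 51.130)
√(b + (d(-7/7)*(-3) + 1081)) = √(364867/7136 + (-1*(-3) + 1081)) = √(364867/7136 + (3 + 1081)) = √(364867/7136 + 1084) = √(8100291/7136) = √3612729786/1784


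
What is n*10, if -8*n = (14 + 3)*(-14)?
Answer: 595/2 ≈ 297.50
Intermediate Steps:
n = 119/4 (n = -(14 + 3)*(-14)/8 = -17*(-14)/8 = -1/8*(-238) = 119/4 ≈ 29.750)
n*10 = (119/4)*10 = 595/2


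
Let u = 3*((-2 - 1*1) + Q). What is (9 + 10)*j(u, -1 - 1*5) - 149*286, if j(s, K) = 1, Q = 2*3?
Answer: -42595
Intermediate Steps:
Q = 6
u = 9 (u = 3*((-2 - 1*1) + 6) = 3*((-2 - 1) + 6) = 3*(-3 + 6) = 3*3 = 9)
(9 + 10)*j(u, -1 - 1*5) - 149*286 = (9 + 10)*1 - 149*286 = 19*1 - 42614 = 19 - 42614 = -42595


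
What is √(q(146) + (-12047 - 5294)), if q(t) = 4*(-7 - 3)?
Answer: I*√17381 ≈ 131.84*I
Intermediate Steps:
q(t) = -40 (q(t) = 4*(-10) = -40)
√(q(146) + (-12047 - 5294)) = √(-40 + (-12047 - 5294)) = √(-40 - 17341) = √(-17381) = I*√17381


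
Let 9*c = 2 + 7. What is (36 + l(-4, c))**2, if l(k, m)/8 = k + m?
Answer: 144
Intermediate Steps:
c = 1 (c = (2 + 7)/9 = (1/9)*9 = 1)
l(k, m) = 8*k + 8*m (l(k, m) = 8*(k + m) = 8*k + 8*m)
(36 + l(-4, c))**2 = (36 + (8*(-4) + 8*1))**2 = (36 + (-32 + 8))**2 = (36 - 24)**2 = 12**2 = 144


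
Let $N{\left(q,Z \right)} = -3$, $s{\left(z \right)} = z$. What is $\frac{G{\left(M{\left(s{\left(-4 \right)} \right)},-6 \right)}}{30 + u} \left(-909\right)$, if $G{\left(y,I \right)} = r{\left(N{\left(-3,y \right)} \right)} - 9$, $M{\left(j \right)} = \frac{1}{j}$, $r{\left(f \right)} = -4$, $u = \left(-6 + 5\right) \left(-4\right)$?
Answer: $\frac{11817}{34} \approx 347.56$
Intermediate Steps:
$u = 4$ ($u = \left(-1\right) \left(-4\right) = 4$)
$G{\left(y,I \right)} = -13$ ($G{\left(y,I \right)} = -4 - 9 = -13$)
$\frac{G{\left(M{\left(s{\left(-4 \right)} \right)},-6 \right)}}{30 + u} \left(-909\right) = - \frac{13}{30 + 4} \left(-909\right) = - \frac{13}{34} \left(-909\right) = \left(-13\right) \frac{1}{34} \left(-909\right) = \left(- \frac{13}{34}\right) \left(-909\right) = \frac{11817}{34}$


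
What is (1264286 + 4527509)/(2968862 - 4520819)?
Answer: -5791795/1551957 ≈ -3.7319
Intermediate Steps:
(1264286 + 4527509)/(2968862 - 4520819) = 5791795/(-1551957) = 5791795*(-1/1551957) = -5791795/1551957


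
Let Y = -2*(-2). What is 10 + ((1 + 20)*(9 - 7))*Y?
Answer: 178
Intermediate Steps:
Y = 4
10 + ((1 + 20)*(9 - 7))*Y = 10 + ((1 + 20)*(9 - 7))*4 = 10 + (21*2)*4 = 10 + 42*4 = 10 + 168 = 178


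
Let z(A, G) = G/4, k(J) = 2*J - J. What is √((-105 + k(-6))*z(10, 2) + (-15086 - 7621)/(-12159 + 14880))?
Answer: I*√210088410/1814 ≈ 7.9903*I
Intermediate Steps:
k(J) = J
z(A, G) = G/4 (z(A, G) = G*(¼) = G/4)
√((-105 + k(-6))*z(10, 2) + (-15086 - 7621)/(-12159 + 14880)) = √((-105 - 6)*((¼)*2) + (-15086 - 7621)/(-12159 + 14880)) = √(-111*½ - 22707/2721) = √(-111/2 - 22707*1/2721) = √(-111/2 - 7569/907) = √(-115815/1814) = I*√210088410/1814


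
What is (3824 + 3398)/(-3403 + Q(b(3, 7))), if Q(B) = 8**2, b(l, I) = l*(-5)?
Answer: -7222/3339 ≈ -2.1629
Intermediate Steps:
b(l, I) = -5*l
Q(B) = 64
(3824 + 3398)/(-3403 + Q(b(3, 7))) = (3824 + 3398)/(-3403 + 64) = 7222/(-3339) = 7222*(-1/3339) = -7222/3339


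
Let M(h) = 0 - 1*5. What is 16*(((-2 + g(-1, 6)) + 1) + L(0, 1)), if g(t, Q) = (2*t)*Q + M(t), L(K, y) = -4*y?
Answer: -352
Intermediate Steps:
M(h) = -5 (M(h) = 0 - 5 = -5)
g(t, Q) = -5 + 2*Q*t (g(t, Q) = (2*t)*Q - 5 = 2*Q*t - 5 = -5 + 2*Q*t)
16*(((-2 + g(-1, 6)) + 1) + L(0, 1)) = 16*(((-2 + (-5 + 2*6*(-1))) + 1) - 4*1) = 16*(((-2 + (-5 - 12)) + 1) - 4) = 16*(((-2 - 17) + 1) - 4) = 16*((-19 + 1) - 4) = 16*(-18 - 4) = 16*(-22) = -352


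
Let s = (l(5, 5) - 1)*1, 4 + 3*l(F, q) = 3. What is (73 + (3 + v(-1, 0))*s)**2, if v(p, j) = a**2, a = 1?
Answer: 41209/9 ≈ 4578.8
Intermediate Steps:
l(F, q) = -1/3 (l(F, q) = -4/3 + (1/3)*3 = -4/3 + 1 = -1/3)
s = -4/3 (s = (-1/3 - 1)*1 = -4/3*1 = -4/3 ≈ -1.3333)
v(p, j) = 1 (v(p, j) = 1**2 = 1)
(73 + (3 + v(-1, 0))*s)**2 = (73 + (3 + 1)*(-4/3))**2 = (73 + 4*(-4/3))**2 = (73 - 16/3)**2 = (203/3)**2 = 41209/9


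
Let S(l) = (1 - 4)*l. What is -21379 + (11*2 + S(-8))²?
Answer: -19263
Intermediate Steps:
S(l) = -3*l
-21379 + (11*2 + S(-8))² = -21379 + (11*2 - 3*(-8))² = -21379 + (22 + 24)² = -21379 + 46² = -21379 + 2116 = -19263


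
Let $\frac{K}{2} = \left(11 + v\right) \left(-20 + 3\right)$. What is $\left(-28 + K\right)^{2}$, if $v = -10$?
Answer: $3844$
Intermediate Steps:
$K = -34$ ($K = 2 \left(11 - 10\right) \left(-20 + 3\right) = 2 \cdot 1 \left(-17\right) = 2 \left(-17\right) = -34$)
$\left(-28 + K\right)^{2} = \left(-28 - 34\right)^{2} = \left(-62\right)^{2} = 3844$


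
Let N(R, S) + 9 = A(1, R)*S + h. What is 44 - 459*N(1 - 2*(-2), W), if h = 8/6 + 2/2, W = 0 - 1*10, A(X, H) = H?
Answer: 26054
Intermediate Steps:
W = -10 (W = 0 - 10 = -10)
h = 7/3 (h = 8*(⅙) + 2*(½) = 4/3 + 1 = 7/3 ≈ 2.3333)
N(R, S) = -20/3 + R*S (N(R, S) = -9 + (R*S + 7/3) = -9 + (7/3 + R*S) = -20/3 + R*S)
44 - 459*N(1 - 2*(-2), W) = 44 - 459*(-20/3 + (1 - 2*(-2))*(-10)) = 44 - 459*(-20/3 + (1 + 4)*(-10)) = 44 - 459*(-20/3 + 5*(-10)) = 44 - 459*(-20/3 - 50) = 44 - 459*(-170/3) = 44 + 26010 = 26054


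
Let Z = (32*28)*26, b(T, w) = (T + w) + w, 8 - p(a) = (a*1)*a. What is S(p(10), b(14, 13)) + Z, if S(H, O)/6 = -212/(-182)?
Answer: 2120572/91 ≈ 23303.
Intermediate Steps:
p(a) = 8 - a² (p(a) = 8 - a*1*a = 8 - a*a = 8 - a²)
b(T, w) = T + 2*w
S(H, O) = 636/91 (S(H, O) = 6*(-212/(-182)) = 6*(-212*(-1/182)) = 6*(106/91) = 636/91)
Z = 23296 (Z = 896*26 = 23296)
S(p(10), b(14, 13)) + Z = 636/91 + 23296 = 2120572/91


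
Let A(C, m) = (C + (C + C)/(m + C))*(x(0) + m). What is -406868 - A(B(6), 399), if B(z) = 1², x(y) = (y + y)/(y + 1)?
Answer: -81453799/200 ≈ -4.0727e+5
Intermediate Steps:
x(y) = 2*y/(1 + y) (x(y) = (2*y)/(1 + y) = 2*y/(1 + y))
B(z) = 1
A(C, m) = m*(C + 2*C/(C + m)) (A(C, m) = (C + (C + C)/(m + C))*(2*0/(1 + 0) + m) = (C + (2*C)/(C + m))*(2*0/1 + m) = (C + 2*C/(C + m))*(2*0*1 + m) = (C + 2*C/(C + m))*(0 + m) = (C + 2*C/(C + m))*m = m*(C + 2*C/(C + m)))
-406868 - A(B(6), 399) = -406868 - 399*(2 + 1 + 399)/(1 + 399) = -406868 - 399*402/400 = -406868 - 1*80199/200 = -406868 - 80199/200 = -81453799/200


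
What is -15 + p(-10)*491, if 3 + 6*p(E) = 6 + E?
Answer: -3527/6 ≈ -587.83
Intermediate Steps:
p(E) = 1/2 + E/6 (p(E) = -1/2 + (6 + E)/6 = -1/2 + (1 + E/6) = 1/2 + E/6)
-15 + p(-10)*491 = -15 + (1/2 + (1/6)*(-10))*491 = -15 + (1/2 - 5/3)*491 = -15 - 7/6*491 = -15 - 3437/6 = -3527/6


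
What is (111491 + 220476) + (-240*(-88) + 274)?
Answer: 353361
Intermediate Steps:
(111491 + 220476) + (-240*(-88) + 274) = 331967 + (21120 + 274) = 331967 + 21394 = 353361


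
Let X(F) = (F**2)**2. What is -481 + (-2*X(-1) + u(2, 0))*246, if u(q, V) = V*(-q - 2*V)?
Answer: -973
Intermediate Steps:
X(F) = F**4
-481 + (-2*X(-1) + u(2, 0))*246 = -481 + (-2*(-1)**4 - 1*0*(2 + 2*0))*246 = -481 + (-2*1 - 1*0*(2 + 0))*246 = -481 + (-2 - 1*0*2)*246 = -481 + (-2 + 0)*246 = -481 - 2*246 = -481 - 492 = -973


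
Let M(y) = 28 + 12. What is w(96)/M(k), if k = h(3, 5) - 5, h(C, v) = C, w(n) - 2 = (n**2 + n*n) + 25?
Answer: 18459/40 ≈ 461.48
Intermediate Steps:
w(n) = 27 + 2*n**2 (w(n) = 2 + ((n**2 + n*n) + 25) = 2 + ((n**2 + n**2) + 25) = 2 + (2*n**2 + 25) = 2 + (25 + 2*n**2) = 27 + 2*n**2)
k = -2 (k = 3 - 5 = -2)
M(y) = 40
w(96)/M(k) = (27 + 2*96**2)/40 = (27 + 2*9216)*(1/40) = (27 + 18432)*(1/40) = 18459*(1/40) = 18459/40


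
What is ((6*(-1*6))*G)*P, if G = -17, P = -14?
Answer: -8568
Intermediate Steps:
((6*(-1*6))*G)*P = ((6*(-1*6))*(-17))*(-14) = ((6*(-6))*(-17))*(-14) = -36*(-17)*(-14) = 612*(-14) = -8568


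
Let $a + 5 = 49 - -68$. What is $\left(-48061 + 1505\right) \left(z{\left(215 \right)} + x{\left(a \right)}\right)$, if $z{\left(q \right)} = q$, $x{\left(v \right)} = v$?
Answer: $-15223812$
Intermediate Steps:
$a = 112$ ($a = -5 + \left(49 - -68\right) = -5 + \left(49 + 68\right) = -5 + 117 = 112$)
$\left(-48061 + 1505\right) \left(z{\left(215 \right)} + x{\left(a \right)}\right) = \left(-48061 + 1505\right) \left(215 + 112\right) = \left(-46556\right) 327 = -15223812$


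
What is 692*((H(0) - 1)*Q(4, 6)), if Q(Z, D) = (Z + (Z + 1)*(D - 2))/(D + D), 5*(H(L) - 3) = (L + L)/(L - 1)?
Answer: 2768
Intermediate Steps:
H(L) = 3 + 2*L/(5*(-1 + L)) (H(L) = 3 + ((L + L)/(L - 1))/5 = 3 + ((2*L)/(-1 + L))/5 = 3 + (2*L/(-1 + L))/5 = 3 + 2*L/(5*(-1 + L)))
Q(Z, D) = (Z + (1 + Z)*(-2 + D))/(2*D) (Q(Z, D) = (Z + (1 + Z)*(-2 + D))/((2*D)) = (Z + (1 + Z)*(-2 + D))*(1/(2*D)) = (Z + (1 + Z)*(-2 + D))/(2*D))
692*((H(0) - 1)*Q(4, 6)) = 692*(((-15 + 17*0)/(5*(-1 + 0)) - 1)*((1/2)*(-2 - 1*4 + 6*(1 + 4))/6)) = 692*(((1/5)*(-15 + 0)/(-1) - 1)*((1/2)*(1/6)*(-2 - 4 + 6*5))) = 692*(((1/5)*(-1)*(-15) - 1)*((1/2)*(1/6)*(-2 - 4 + 30))) = 692*((3 - 1)*((1/2)*(1/6)*24)) = 692*(2*2) = 692*4 = 2768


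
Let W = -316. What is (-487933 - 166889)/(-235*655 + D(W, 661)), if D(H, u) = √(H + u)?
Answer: 10079347635/2369290528 + 327411*√345/11846452640 ≈ 4.2547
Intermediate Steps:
(-487933 - 166889)/(-235*655 + D(W, 661)) = (-487933 - 166889)/(-235*655 + √(-316 + 661)) = -654822/(-153925 + √345)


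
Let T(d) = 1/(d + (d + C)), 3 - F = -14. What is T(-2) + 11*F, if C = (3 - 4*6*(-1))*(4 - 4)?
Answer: 747/4 ≈ 186.75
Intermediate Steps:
F = 17 (F = 3 - 1*(-14) = 3 + 14 = 17)
C = 0 (C = (3 - 24*(-1))*0 = (3 + 24)*0 = 27*0 = 0)
T(d) = 1/(2*d) (T(d) = 1/(d + (d + 0)) = 1/(d + d) = 1/(2*d))
T(-2) + 11*F = (½)/(-2) + 11*17 = (½)*(-½) + 187 = -¼ + 187 = 747/4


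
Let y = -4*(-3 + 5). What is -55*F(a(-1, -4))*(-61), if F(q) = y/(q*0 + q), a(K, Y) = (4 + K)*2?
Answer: -13420/3 ≈ -4473.3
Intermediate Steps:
y = -8 (y = -4*2 = -8)
a(K, Y) = 8 + 2*K
F(q) = -8/q (F(q) = -8/(q*0 + q) = -8/(0 + q) = -8/q)
-55*F(a(-1, -4))*(-61) = -(-440)/(8 + 2*(-1))*(-61) = -(-440)/(8 - 2)*(-61) = -(-440)/6*(-61) = -55*(-4/3)*(-61) = (220/3)*(-61) = -13420/3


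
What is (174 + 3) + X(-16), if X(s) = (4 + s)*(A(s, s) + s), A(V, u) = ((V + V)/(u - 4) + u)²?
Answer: -52983/25 ≈ -2119.3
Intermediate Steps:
A(V, u) = (u + 2*V/(-4 + u))² (A(V, u) = ((2*V)/(-4 + u) + u)² = (2*V/(-4 + u) + u)² = (u + 2*V/(-4 + u))²)
X(s) = (4 + s)*(s + (s² - 2*s)²/(-4 + s)²) (X(s) = (4 + s)*((s² - 4*s + 2*s)²/(-4 + s)² + s) = (4 + s)*((s² - 2*s)²/(-4 + s)² + s) = (4 + s)*(s + (s² - 2*s)²/(-4 + s)²))
(174 + 3) + X(-16) = (174 + 3) - 16*(64 + (-16)³ + (-16)⁴ - 16*(-16)²)/(16 + (-16)² - 8*(-16)) = 177 - 16*(64 - 4096 + 65536 - 16*256)/(16 + 256 + 128) = 177 - 16*(64 - 4096 + 65536 - 4096)/400 = 177 - 16*1/400*57408 = 177 - 57408/25 = -52983/25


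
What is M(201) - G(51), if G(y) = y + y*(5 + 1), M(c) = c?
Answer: -156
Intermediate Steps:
G(y) = 7*y (G(y) = y + y*6 = y + 6*y = 7*y)
M(201) - G(51) = 201 - 7*51 = 201 - 1*357 = 201 - 357 = -156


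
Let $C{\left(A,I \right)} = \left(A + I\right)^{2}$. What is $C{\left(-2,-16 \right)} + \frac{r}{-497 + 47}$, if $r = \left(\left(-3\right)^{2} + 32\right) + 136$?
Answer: $\frac{48541}{150} \approx 323.61$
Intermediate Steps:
$r = 177$ ($r = \left(9 + 32\right) + 136 = 41 + 136 = 177$)
$C{\left(-2,-16 \right)} + \frac{r}{-497 + 47} = \left(-2 - 16\right)^{2} + \frac{177}{-497 + 47} = \left(-18\right)^{2} + \frac{177}{-450} = 324 + 177 \left(- \frac{1}{450}\right) = 324 - \frac{59}{150} = \frac{48541}{150}$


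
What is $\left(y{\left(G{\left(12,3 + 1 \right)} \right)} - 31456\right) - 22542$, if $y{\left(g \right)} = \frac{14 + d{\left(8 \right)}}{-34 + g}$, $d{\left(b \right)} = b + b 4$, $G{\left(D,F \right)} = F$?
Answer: $- \frac{269999}{5} \approx -54000.0$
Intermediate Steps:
$d{\left(b \right)} = 5 b$ ($d{\left(b \right)} = b + 4 b = 5 b$)
$y{\left(g \right)} = \frac{54}{-34 + g}$ ($y{\left(g \right)} = \frac{14 + 5 \cdot 8}{-34 + g} = \frac{14 + 40}{-34 + g} = \frac{54}{-34 + g}$)
$\left(y{\left(G{\left(12,3 + 1 \right)} \right)} - 31456\right) - 22542 = \left(\frac{54}{-34 + \left(3 + 1\right)} - 31456\right) - 22542 = \left(\frac{54}{-34 + 4} - 31456\right) - 22542 = \left(\frac{54}{-30} - 31456\right) - 22542 = \left(54 \left(- \frac{1}{30}\right) - 31456\right) - 22542 = \left(- \frac{9}{5} - 31456\right) - 22542 = - \frac{157289}{5} - 22542 = - \frac{269999}{5}$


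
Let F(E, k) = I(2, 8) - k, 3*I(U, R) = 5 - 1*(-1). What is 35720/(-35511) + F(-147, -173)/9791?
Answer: -18080005/18299379 ≈ -0.98801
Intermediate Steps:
I(U, R) = 2 (I(U, R) = (5 - 1*(-1))/3 = (5 + 1)/3 = (⅓)*6 = 2)
F(E, k) = 2 - k
35720/(-35511) + F(-147, -173)/9791 = 35720/(-35511) + (2 - 1*(-173))/9791 = 35720*(-1/35511) + (2 + 173)*(1/9791) = -1880/1869 + 175*(1/9791) = -1880/1869 + 175/9791 = -18080005/18299379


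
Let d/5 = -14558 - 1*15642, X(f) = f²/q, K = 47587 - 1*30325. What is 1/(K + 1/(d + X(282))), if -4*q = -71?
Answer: 10402904/179574928777 ≈ 5.7931e-5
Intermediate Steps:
q = 71/4 (q = -¼*(-71) = 71/4 ≈ 17.750)
K = 17262 (K = 47587 - 30325 = 17262)
X(f) = 4*f²/71 (X(f) = f²/(71/4) = 4*f²/71)
d = -151000 (d = 5*(-14558 - 1*15642) = 5*(-14558 - 15642) = 5*(-30200) = -151000)
1/(K + 1/(d + X(282))) = 1/(17262 + 1/(-151000 + (4/71)*282²)) = 1/(17262 + 1/(-151000 + (4/71)*79524)) = 1/(17262 + 1/(-151000 + 318096/71)) = 1/(17262 + 1/(-10402904/71)) = 1/(17262 - 71/10402904) = 1/(179574928777/10402904) = 10402904/179574928777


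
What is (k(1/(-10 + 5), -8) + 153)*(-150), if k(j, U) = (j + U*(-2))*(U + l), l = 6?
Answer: -18210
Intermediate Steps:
k(j, U) = (6 + U)*(j - 2*U) (k(j, U) = (j + U*(-2))*(U + 6) = (j - 2*U)*(6 + U) = (6 + U)*(j - 2*U))
(k(1/(-10 + 5), -8) + 153)*(-150) = ((-12*(-8) - 2*(-8)² + 6/(-10 + 5) - 8/(-10 + 5)) + 153)*(-150) = ((96 - 2*64 + 6/(-5) - 8/(-5)) + 153)*(-150) = ((96 - 128 + 6*(-⅕) - 8*(-⅕)) + 153)*(-150) = ((96 - 128 - 6/5 + 8/5) + 153)*(-150) = (-158/5 + 153)*(-150) = (607/5)*(-150) = -18210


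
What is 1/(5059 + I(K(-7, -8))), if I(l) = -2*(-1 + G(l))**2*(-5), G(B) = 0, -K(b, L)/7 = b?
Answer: 1/5069 ≈ 0.00019728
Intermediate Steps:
K(b, L) = -7*b
I(l) = 10 (I(l) = -2*(-1 + 0)**2*(-5) = -2*(-1)**2*(-5) = -2*1*(-5) = -2*(-5) = 10)
1/(5059 + I(K(-7, -8))) = 1/(5059 + 10) = 1/5069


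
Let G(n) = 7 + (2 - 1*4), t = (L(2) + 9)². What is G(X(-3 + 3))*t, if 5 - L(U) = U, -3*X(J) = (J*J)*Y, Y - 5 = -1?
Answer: 720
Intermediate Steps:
Y = 4 (Y = 5 - 1 = 4)
X(J) = -4*J²/3 (X(J) = -J*J*4/3 = -J²*4/3 = -4*J²/3)
L(U) = 5 - U
t = 144 (t = ((5 - 1*2) + 9)² = ((5 - 2) + 9)² = (3 + 9)² = 12² = 144)
G(n) = 5 (G(n) = 7 + (2 - 4) = 7 - 2 = 5)
G(X(-3 + 3))*t = 5*144 = 720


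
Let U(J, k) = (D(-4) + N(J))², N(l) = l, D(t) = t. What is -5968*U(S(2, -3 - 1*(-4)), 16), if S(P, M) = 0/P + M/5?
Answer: -2154448/25 ≈ -86178.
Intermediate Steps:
S(P, M) = M/5 (S(P, M) = 0 + M*(⅕) = 0 + M/5 = M/5)
U(J, k) = (-4 + J)²
-5968*U(S(2, -3 - 1*(-4)), 16) = -5968*(-4 + (-3 - 1*(-4))/5)² = -5968*(-4 + (-3 + 4)/5)² = -5968*(-4 + (⅕)*1)² = -5968*(-4 + ⅕)² = -5968*(-19/5)² = -5968*361/25 = -2154448/25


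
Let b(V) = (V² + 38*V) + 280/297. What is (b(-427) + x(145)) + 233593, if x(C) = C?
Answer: 118753057/297 ≈ 3.9984e+5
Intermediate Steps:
b(V) = 280/297 + V² + 38*V (b(V) = (V² + 38*V) + 280*(1/297) = (V² + 38*V) + 280/297 = 280/297 + V² + 38*V)
(b(-427) + x(145)) + 233593 = ((280/297 + (-427)² + 38*(-427)) + 145) + 233593 = ((280/297 + 182329 - 16226) + 145) + 233593 = (49332871/297 + 145) + 233593 = 49375936/297 + 233593 = 118753057/297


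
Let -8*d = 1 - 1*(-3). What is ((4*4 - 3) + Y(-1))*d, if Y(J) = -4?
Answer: -9/2 ≈ -4.5000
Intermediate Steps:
d = -1/2 (d = -(1 - 1*(-3))/8 = -(1 + 3)/8 = -1/8*4 = -1/2 ≈ -0.50000)
((4*4 - 3) + Y(-1))*d = ((4*4 - 3) - 4)*(-1/2) = ((16 - 3) - 4)*(-1/2) = (13 - 4)*(-1/2) = 9*(-1/2) = -9/2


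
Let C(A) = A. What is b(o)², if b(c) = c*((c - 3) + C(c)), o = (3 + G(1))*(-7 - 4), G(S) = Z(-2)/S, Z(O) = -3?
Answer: 0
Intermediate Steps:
G(S) = -3/S
o = 0 (o = (3 - 3/1)*(-7 - 4) = (3 - 3*1)*(-11) = (3 - 3)*(-11) = 0*(-11) = 0)
b(c) = c*(-3 + 2*c) (b(c) = c*((c - 3) + c) = c*((-3 + c) + c) = c*(-3 + 2*c))
b(o)² = (0*(-3 + 2*0))² = (0*(-3 + 0))² = (0*(-3))² = 0² = 0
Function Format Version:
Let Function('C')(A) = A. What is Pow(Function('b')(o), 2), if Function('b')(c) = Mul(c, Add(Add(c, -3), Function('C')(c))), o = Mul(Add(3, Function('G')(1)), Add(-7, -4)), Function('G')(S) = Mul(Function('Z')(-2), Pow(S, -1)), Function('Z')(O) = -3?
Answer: 0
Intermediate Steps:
Function('G')(S) = Mul(-3, Pow(S, -1))
o = 0 (o = Mul(Add(3, Mul(-3, Pow(1, -1))), Add(-7, -4)) = Mul(Add(3, Mul(-3, 1)), -11) = Mul(Add(3, -3), -11) = Mul(0, -11) = 0)
Function('b')(c) = Mul(c, Add(-3, Mul(2, c))) (Function('b')(c) = Mul(c, Add(Add(c, -3), c)) = Mul(c, Add(Add(-3, c), c)) = Mul(c, Add(-3, Mul(2, c))))
Pow(Function('b')(o), 2) = Pow(Mul(0, Add(-3, Mul(2, 0))), 2) = Pow(Mul(0, Add(-3, 0)), 2) = Pow(Mul(0, -3), 2) = Pow(0, 2) = 0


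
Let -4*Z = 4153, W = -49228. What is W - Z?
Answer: -192759/4 ≈ -48190.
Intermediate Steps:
Z = -4153/4 (Z = -1/4*4153 = -4153/4 ≈ -1038.3)
W - Z = -49228 - 1*(-4153/4) = -49228 + 4153/4 = -192759/4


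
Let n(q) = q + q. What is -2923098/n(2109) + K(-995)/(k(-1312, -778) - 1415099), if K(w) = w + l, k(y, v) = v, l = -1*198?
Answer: -689790365812/995361531 ≈ -693.00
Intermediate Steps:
l = -198
n(q) = 2*q
K(w) = -198 + w (K(w) = w - 198 = -198 + w)
-2923098/n(2109) + K(-995)/(k(-1312, -778) - 1415099) = -2923098/(2*2109) + (-198 - 995)/(-778 - 1415099) = -2923098/4218 - 1193/(-1415877) = -2923098*1/4218 - 1193*(-1/1415877) = -487183/703 + 1193/1415877 = -689790365812/995361531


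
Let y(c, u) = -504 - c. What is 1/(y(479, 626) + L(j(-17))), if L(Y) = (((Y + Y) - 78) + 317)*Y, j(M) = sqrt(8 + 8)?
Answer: 1/5 ≈ 0.20000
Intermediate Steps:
j(M) = 4 (j(M) = sqrt(16) = 4)
L(Y) = Y*(239 + 2*Y) (L(Y) = ((2*Y - 78) + 317)*Y = ((-78 + 2*Y) + 317)*Y = (239 + 2*Y)*Y = Y*(239 + 2*Y))
1/(y(479, 626) + L(j(-17))) = 1/((-504 - 1*479) + 4*(239 + 2*4)) = 1/((-504 - 479) + 4*(239 + 8)) = 1/(-983 + 4*247) = 1/(-983 + 988) = 1/5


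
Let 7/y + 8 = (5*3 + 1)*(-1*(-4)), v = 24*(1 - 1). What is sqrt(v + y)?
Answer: sqrt(2)/4 ≈ 0.35355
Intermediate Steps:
v = 0 (v = 24*0 = 0)
y = 1/8 (y = 7/(-8 + (5*3 + 1)*(-1*(-4))) = 7/(-8 + (15 + 1)*4) = 7/(-8 + 16*4) = 7/(-8 + 64) = 7/56 = 7*(1/56) = 1/8 ≈ 0.12500)
sqrt(v + y) = sqrt(0 + 1/8) = sqrt(1/8) = sqrt(2)/4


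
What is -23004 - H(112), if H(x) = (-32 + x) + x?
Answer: -23196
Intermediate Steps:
H(x) = -32 + 2*x
-23004 - H(112) = -23004 - (-32 + 2*112) = -23004 - (-32 + 224) = -23004 - 1*192 = -23004 - 192 = -23196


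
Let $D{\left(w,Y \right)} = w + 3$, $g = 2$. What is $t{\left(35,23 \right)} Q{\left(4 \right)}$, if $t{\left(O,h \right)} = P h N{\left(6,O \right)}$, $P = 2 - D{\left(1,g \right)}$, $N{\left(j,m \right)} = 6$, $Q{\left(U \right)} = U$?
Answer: $-1104$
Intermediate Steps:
$D{\left(w,Y \right)} = 3 + w$
$P = -2$ ($P = 2 - \left(3 + 1\right) = 2 - 4 = -2$)
$t{\left(O,h \right)} = - 12 h$ ($t{\left(O,h \right)} = - 2 h 6 = - 12 h$)
$t{\left(35,23 \right)} Q{\left(4 \right)} = \left(-12\right) 23 \cdot 4 = \left(-276\right) 4 = -1104$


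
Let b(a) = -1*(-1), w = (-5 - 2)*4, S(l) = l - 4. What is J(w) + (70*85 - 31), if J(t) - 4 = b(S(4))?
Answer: 5924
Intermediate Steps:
S(l) = -4 + l
w = -28 (w = -7*4 = -28)
b(a) = 1
J(t) = 5 (J(t) = 4 + 1 = 5)
J(w) + (70*85 - 31) = 5 + (70*85 - 31) = 5 + (5950 - 31) = 5 + 5919 = 5924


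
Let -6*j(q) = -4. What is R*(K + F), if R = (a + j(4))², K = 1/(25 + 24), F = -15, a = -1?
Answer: -734/441 ≈ -1.6644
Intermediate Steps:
j(q) = ⅔ (j(q) = -⅙*(-4) = ⅔)
K = 1/49 ≈ 0.020408
R = ⅑ (R = (-1 + ⅔)² = (-⅓)² = ⅑ ≈ 0.11111)
R*(K + F) = (1/49 - 15)/9 = (⅑)*(-734/49) = -734/441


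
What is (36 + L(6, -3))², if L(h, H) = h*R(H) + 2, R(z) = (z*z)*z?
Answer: 15376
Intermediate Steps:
R(z) = z³ (R(z) = z²*z = z³)
L(h, H) = 2 + h*H³ (L(h, H) = h*H³ + 2 = 2 + h*H³)
(36 + L(6, -3))² = (36 + (2 + 6*(-3)³))² = (36 + (2 + 6*(-27)))² = (36 + (2 - 162))² = (36 - 160)² = (-124)² = 15376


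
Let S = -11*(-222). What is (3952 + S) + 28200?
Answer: 34594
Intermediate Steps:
S = 2442
(3952 + S) + 28200 = (3952 + 2442) + 28200 = 6394 + 28200 = 34594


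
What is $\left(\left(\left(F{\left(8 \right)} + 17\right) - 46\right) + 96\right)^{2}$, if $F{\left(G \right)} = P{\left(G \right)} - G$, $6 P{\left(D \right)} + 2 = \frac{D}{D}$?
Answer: $\frac{124609}{36} \approx 3461.4$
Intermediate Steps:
$P{\left(D \right)} = - \frac{1}{6}$ ($P{\left(D \right)} = - \frac{1}{3} + \frac{D \frac{1}{D}}{6} = - \frac{1}{3} + \frac{1}{6} \cdot 1 = - \frac{1}{3} + \frac{1}{6} = - \frac{1}{6}$)
$F{\left(G \right)} = - \frac{1}{6} - G$
$\left(\left(\left(F{\left(8 \right)} + 17\right) - 46\right) + 96\right)^{2} = \left(\left(\left(\left(- \frac{1}{6} - 8\right) + 17\right) - 46\right) + 96\right)^{2} = \left(\left(\left(- \frac{49}{6} + 17\right) - 46\right) + 96\right)^{2} = \left(\left(\frac{53}{6} - 46\right) + 96\right)^{2} = \left(- \frac{223}{6} + 96\right)^{2} = \left(\frac{353}{6}\right)^{2} = \frac{124609}{36}$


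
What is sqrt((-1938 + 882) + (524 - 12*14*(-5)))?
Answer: 2*sqrt(77) ≈ 17.550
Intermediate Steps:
sqrt((-1938 + 882) + (524 - 12*14*(-5))) = sqrt(-1056 + (524 - 168*(-5))) = sqrt(-1056 + (524 + 840)) = sqrt(-1056 + 1364) = sqrt(308) = 2*sqrt(77)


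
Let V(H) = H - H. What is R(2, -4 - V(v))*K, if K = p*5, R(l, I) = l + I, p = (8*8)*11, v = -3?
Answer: -7040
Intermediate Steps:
V(H) = 0
p = 704 (p = 64*11 = 704)
R(l, I) = I + l
K = 3520 (K = 704*5 = 3520)
R(2, -4 - V(v))*K = ((-4 - 1*0) + 2)*3520 = ((-4 + 0) + 2)*3520 = (-4 + 2)*3520 = -2*3520 = -7040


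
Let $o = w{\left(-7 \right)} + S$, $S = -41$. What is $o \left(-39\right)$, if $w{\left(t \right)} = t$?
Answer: $1872$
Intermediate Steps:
$o = -48$ ($o = -7 - 41 = -48$)
$o \left(-39\right) = \left(-48\right) \left(-39\right) = 1872$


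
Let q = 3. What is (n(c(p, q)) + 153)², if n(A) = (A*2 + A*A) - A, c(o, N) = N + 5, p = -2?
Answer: 50625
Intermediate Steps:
c(o, N) = 5 + N
n(A) = A + A² (n(A) = (2*A + A²) - A = (A² + 2*A) - A = A + A²)
(n(c(p, q)) + 153)² = ((5 + 3)*(1 + (5 + 3)) + 153)² = (8*(1 + 8) + 153)² = (8*9 + 153)² = (72 + 153)² = 225² = 50625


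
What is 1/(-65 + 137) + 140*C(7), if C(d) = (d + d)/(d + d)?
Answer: 10081/72 ≈ 140.01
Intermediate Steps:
C(d) = 1 (C(d) = (2*d)/((2*d)) = (2*d)*(1/(2*d)) = 1)
1/(-65 + 137) + 140*C(7) = 1/(-65 + 137) + 140*1 = 1/72 + 140 = 10081/72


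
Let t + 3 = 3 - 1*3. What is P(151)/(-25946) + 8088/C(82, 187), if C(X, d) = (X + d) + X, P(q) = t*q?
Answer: 70003417/3035682 ≈ 23.060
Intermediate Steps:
t = -3 (t = -3 + (3 - 1*3) = -3 + (3 - 3) = -3 + 0 = -3)
P(q) = -3*q
C(X, d) = d + 2*X
P(151)/(-25946) + 8088/C(82, 187) = -3*151/(-25946) + 8088/(187 + 2*82) = -453*(-1/25946) + 8088/(187 + 164) = 453/25946 + 8088/351 = 453/25946 + 8088*(1/351) = 453/25946 + 2696/117 = 70003417/3035682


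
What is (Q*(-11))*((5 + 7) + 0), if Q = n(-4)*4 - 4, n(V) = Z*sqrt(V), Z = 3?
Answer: 528 - 3168*I ≈ 528.0 - 3168.0*I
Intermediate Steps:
n(V) = 3*sqrt(V)
Q = -4 + 24*I (Q = (3*sqrt(-4))*4 - 4 = (3*(2*I))*4 - 4 = (6*I)*4 - 4 = 24*I - 4 = -4 + 24*I ≈ -4.0 + 24.0*I)
(Q*(-11))*((5 + 7) + 0) = ((-4 + 24*I)*(-11))*((5 + 7) + 0) = (44 - 264*I)*(12 + 0) = (44 - 264*I)*12 = 528 - 3168*I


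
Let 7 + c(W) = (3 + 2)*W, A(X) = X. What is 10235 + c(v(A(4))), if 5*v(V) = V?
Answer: 10232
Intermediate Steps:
v(V) = V/5
c(W) = -7 + 5*W (c(W) = -7 + (3 + 2)*W = -7 + 5*W)
10235 + c(v(A(4))) = 10235 + (-7 + 5*((⅕)*4)) = 10235 + (-7 + 5*(⅘)) = 10235 + (-7 + 4) = 10235 - 3 = 10232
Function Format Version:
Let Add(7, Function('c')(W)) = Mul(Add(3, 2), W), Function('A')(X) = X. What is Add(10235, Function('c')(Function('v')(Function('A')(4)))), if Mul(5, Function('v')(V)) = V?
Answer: 10232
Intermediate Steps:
Function('v')(V) = Mul(Rational(1, 5), V)
Function('c')(W) = Add(-7, Mul(5, W)) (Function('c')(W) = Add(-7, Mul(Add(3, 2), W)) = Add(-7, Mul(5, W)))
Add(10235, Function('c')(Function('v')(Function('A')(4)))) = Add(10235, Add(-7, Mul(5, Mul(Rational(1, 5), 4)))) = Add(10235, Add(-7, Mul(5, Rational(4, 5)))) = Add(10235, Add(-7, 4)) = Add(10235, -3) = 10232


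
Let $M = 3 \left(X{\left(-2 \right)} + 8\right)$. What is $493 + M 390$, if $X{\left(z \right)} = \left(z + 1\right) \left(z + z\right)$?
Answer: $14533$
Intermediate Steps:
$X{\left(z \right)} = 2 z \left(1 + z\right)$ ($X{\left(z \right)} = \left(1 + z\right) 2 z = 2 z \left(1 + z\right)$)
$M = 36$ ($M = 3 \left(2 \left(-2\right) \left(1 - 2\right) + 8\right) = 3 \left(2 \left(-2\right) \left(-1\right) + 8\right) = 3 \left(4 + 8\right) = 3 \cdot 12 = 36$)
$493 + M 390 = 493 + 36 \cdot 390 = 493 + 14040 = 14533$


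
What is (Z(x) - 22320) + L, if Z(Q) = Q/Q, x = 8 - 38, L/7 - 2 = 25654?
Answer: 157273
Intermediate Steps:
L = 179592 (L = 14 + 7*25654 = 14 + 179578 = 179592)
x = -30
Z(Q) = 1
(Z(x) - 22320) + L = (1 - 22320) + 179592 = -22319 + 179592 = 157273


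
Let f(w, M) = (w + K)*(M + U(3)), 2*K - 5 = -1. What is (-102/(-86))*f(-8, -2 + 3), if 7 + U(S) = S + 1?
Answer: 612/43 ≈ 14.233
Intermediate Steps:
K = 2 (K = 5/2 + (½)*(-1) = 5/2 - ½ = 2)
U(S) = -6 + S (U(S) = -7 + (S + 1) = -7 + (1 + S) = -6 + S)
f(w, M) = (-3 + M)*(2 + w) (f(w, M) = (w + 2)*(M + (-6 + 3)) = (2 + w)*(M - 3) = (2 + w)*(-3 + M) = (-3 + M)*(2 + w))
(-102/(-86))*f(-8, -2 + 3) = (-102/(-86))*(-6 - 3*(-8) + 2*(-2 + 3) + (-2 + 3)*(-8)) = (-102*(-1/86))*(-6 + 24 + 2*1 + 1*(-8)) = 51*(-6 + 24 + 2 - 8)/43 = (51/43)*12 = 612/43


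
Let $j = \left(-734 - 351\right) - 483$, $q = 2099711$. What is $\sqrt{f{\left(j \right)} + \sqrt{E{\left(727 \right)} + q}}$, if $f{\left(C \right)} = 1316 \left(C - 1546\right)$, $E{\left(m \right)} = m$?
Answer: $\sqrt{-4098024 + 3 \sqrt{233382}} \approx 2024.0 i$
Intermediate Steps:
$j = -1568$ ($j = -1085 - 483 = -1568$)
$f{\left(C \right)} = -2034536 + 1316 C$ ($f{\left(C \right)} = 1316 \left(C - 1546\right) = 1316 \left(-1546 + C\right) = -2034536 + 1316 C$)
$\sqrt{f{\left(j \right)} + \sqrt{E{\left(727 \right)} + q}} = \sqrt{\left(-2034536 + 1316 \left(-1568\right)\right) + \sqrt{727 + 2099711}} = \sqrt{\left(-2034536 - 2063488\right) + \sqrt{2100438}} = \sqrt{-4098024 + 3 \sqrt{233382}}$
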